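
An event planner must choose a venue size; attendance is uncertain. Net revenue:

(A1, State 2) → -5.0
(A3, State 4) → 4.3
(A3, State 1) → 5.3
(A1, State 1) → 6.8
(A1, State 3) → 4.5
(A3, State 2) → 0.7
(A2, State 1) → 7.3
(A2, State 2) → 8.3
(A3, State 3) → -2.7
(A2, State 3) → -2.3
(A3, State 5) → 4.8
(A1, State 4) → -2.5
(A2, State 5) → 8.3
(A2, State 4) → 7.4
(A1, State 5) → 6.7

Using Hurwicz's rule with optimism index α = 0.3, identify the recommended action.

A1: 0.3·6.8 + 0.7·(-5.0) = -1.46
A2: 0.3·8.3 + 0.7·(-2.3) = 0.88
A3: 0.3·5.3 + 0.7·(-2.7) = -0.3
Highest Hurwicz score = 0.88 → A2.

A2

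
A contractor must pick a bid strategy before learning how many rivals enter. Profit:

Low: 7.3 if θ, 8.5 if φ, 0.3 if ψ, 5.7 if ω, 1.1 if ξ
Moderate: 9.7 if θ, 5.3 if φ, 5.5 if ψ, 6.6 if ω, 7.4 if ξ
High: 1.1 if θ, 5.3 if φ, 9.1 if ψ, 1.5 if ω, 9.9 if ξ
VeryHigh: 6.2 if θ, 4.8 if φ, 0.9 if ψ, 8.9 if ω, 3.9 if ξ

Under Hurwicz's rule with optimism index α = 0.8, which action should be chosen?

Low: 0.8·8.5 + 0.2·0.3 = 6.86
Moderate: 0.8·9.7 + 0.2·5.3 = 8.82
High: 0.8·9.9 + 0.2·1.1 = 8.14
VeryHigh: 0.8·8.9 + 0.2·0.9 = 7.3
Highest Hurwicz score = 8.82 → Moderate.

Moderate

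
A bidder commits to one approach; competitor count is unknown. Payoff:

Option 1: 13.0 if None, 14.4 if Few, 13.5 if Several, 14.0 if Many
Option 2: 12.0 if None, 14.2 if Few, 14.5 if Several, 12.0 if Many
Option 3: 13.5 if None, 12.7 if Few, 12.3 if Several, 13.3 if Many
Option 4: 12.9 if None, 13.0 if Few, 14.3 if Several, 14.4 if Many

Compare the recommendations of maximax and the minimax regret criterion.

Row maxima: Option 1=14.4, Option 2=14.5, Option 3=13.5, Option 4=14.4
Best best-case = 14.5 → Option 2.
Column bests: None=13.5, Few=14.4, Several=14.5, Many=14.4.
Option 1 regrets: 0.5, 0.0, 1.0, 0.4 → max 1.0
Option 2 regrets: 1.5, 0.2, 0.0, 2.4 → max 2.4
Option 3 regrets: 0.0, 1.7, 2.2, 1.1 → max 2.2
Option 4 regrets: 0.6, 1.4, 0.2, 0.0 → max 1.4
Smallest max regret = 1.0 → Option 1.

maximax → Option 2; minimax regret → Option 1 (disagree)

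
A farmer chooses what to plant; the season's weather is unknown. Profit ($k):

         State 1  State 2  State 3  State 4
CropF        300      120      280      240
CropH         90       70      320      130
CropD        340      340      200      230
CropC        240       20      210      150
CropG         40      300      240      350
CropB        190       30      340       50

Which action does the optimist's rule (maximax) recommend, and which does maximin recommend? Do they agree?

Row maxima: CropF=300, CropH=320, CropD=340, CropC=240, CropG=350, CropB=340
Best best-case = 350 → CropG.
Row minima: CropF=120, CropH=70, CropD=200, CropC=20, CropG=40, CropB=30
Best worst-case = 200 → CropD.

maximax → CropG; maximin → CropD (disagree)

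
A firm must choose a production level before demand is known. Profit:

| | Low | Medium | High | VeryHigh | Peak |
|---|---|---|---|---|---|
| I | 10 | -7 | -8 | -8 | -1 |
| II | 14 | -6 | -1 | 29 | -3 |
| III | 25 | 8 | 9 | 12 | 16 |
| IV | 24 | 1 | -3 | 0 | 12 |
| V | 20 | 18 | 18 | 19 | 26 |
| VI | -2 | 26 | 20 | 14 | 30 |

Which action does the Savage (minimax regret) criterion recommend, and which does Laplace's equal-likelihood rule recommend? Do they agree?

minimax regret → V; laplace → V (agree)

Column bests: Low=25, Medium=26, High=20, VeryHigh=29, Peak=30.
I regrets: 15, 33, 28, 37, 31 → max 37
II regrets: 11, 32, 21, 0, 33 → max 33
III regrets: 0, 18, 11, 17, 14 → max 18
IV regrets: 1, 25, 23, 29, 18 → max 29
V regrets: 5, 8, 2, 10, 4 → max 10
VI regrets: 27, 0, 0, 15, 0 → max 27
Smallest max regret = 10 → V.
Row averages: I=-2.8, II=6.6, III=14, IV=6.8, V=20.2, VI=17.6
Highest average = 20.2 → V.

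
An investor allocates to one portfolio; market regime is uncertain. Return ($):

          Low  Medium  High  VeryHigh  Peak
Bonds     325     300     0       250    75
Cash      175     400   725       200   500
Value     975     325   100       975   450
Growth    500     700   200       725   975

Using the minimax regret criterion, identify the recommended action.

Growth

Column bests: Low=975, Medium=700, High=725, VeryHigh=975, Peak=975.
Bonds regrets: 650, 400, 725, 725, 900 → max 900
Cash regrets: 800, 300, 0, 775, 475 → max 800
Value regrets: 0, 375, 625, 0, 525 → max 625
Growth regrets: 475, 0, 525, 250, 0 → max 525
Smallest max regret = 525 → Growth.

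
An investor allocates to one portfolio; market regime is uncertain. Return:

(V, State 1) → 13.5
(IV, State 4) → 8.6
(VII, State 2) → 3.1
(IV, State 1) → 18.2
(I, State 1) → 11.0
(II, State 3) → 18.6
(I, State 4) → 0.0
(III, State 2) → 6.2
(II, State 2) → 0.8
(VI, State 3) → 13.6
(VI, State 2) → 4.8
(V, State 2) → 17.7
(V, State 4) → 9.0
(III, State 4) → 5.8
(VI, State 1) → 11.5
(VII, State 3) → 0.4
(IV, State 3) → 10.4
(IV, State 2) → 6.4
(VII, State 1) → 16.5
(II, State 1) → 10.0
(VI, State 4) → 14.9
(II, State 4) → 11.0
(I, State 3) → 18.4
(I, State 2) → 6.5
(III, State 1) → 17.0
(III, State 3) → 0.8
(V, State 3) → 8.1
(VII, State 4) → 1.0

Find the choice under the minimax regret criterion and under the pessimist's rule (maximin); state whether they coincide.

Column bests: State 1=18.2, State 2=17.7, State 3=18.6, State 4=14.9.
I regrets: 7.2, 11.2, 0.2, 14.9 → max 14.9
II regrets: 8.2, 16.9, 0.0, 3.9 → max 16.9
III regrets: 1.2, 11.5, 17.8, 9.1 → max 17.8
IV regrets: 0.0, 11.3, 8.2, 6.3 → max 11.3
V regrets: 4.7, 0.0, 10.5, 5.9 → max 10.5
VI regrets: 6.7, 12.9, 5.0, 0.0 → max 12.9
VII regrets: 1.7, 14.6, 18.2, 13.9 → max 18.2
Smallest max regret = 10.5 → V.
Row minima: I=0.0, II=0.8, III=0.8, IV=6.4, V=8.1, VI=4.8, VII=0.4
Best worst-case = 8.1 → V.

minimax regret → V; maximin → V (agree)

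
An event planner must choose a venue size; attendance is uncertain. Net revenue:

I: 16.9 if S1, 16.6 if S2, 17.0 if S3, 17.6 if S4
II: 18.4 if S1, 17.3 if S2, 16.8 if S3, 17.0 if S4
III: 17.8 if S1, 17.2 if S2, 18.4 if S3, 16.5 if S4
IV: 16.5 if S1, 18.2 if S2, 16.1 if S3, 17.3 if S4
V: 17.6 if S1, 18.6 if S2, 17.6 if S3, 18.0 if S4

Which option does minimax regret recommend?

Column bests: S1=18.4, S2=18.6, S3=18.4, S4=18.0.
I regrets: 1.5, 2.0, 1.4, 0.4 → max 2.0
II regrets: 0.0, 1.3, 1.6, 1.0 → max 1.6
III regrets: 0.6, 1.4, 0.0, 1.5 → max 1.5
IV regrets: 1.9, 0.4, 2.3, 0.7 → max 2.3
V regrets: 0.8, 0.0, 0.8, 0.0 → max 0.8
Smallest max regret = 0.8 → V.

V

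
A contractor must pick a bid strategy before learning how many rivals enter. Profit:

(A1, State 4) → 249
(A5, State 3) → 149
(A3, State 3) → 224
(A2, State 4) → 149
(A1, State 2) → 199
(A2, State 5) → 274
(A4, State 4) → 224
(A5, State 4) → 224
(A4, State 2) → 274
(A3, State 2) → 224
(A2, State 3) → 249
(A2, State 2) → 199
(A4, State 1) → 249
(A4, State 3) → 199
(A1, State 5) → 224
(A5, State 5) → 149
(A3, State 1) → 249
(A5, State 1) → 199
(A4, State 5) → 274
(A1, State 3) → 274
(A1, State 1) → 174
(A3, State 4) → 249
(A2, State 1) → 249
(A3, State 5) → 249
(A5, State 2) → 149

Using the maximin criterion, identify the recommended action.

A3

Row minima: A1=174, A2=149, A3=224, A4=199, A5=149
Best worst-case = 224 → A3.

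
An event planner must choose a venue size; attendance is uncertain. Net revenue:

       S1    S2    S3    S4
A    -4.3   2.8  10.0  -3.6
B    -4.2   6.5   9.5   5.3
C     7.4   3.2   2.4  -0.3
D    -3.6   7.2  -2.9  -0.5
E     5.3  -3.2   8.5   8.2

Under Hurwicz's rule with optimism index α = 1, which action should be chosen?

A

A: 1·10.0 + 0·(-4.3) = 10
B: 1·9.5 + 0·(-4.2) = 9.5
C: 1·7.4 + 0·(-0.3) = 7.4
D: 1·7.2 + 0·(-3.6) = 7.2
E: 1·8.5 + 0·(-3.2) = 8.5
Highest Hurwicz score = 10 → A.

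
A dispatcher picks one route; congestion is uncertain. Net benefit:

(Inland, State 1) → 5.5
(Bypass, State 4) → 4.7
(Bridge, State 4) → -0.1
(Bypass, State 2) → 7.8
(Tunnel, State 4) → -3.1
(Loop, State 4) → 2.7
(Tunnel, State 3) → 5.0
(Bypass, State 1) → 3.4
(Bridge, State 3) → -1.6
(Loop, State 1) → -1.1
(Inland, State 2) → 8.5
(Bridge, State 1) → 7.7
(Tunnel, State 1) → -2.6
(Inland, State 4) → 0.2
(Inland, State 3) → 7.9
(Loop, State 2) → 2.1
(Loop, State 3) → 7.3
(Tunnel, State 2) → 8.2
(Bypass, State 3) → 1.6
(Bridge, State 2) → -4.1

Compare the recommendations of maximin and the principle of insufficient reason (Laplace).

Row minima: Bypass=1.6, Inland=0.2, Tunnel=-3.1, Bridge=-4.1, Loop=-1.1
Best worst-case = 1.6 → Bypass.
Row averages: Bypass=4.375, Inland=5.525, Tunnel=1.875, Bridge=0.475, Loop=2.75
Highest average = 5.525 → Inland.

maximin → Bypass; laplace → Inland (disagree)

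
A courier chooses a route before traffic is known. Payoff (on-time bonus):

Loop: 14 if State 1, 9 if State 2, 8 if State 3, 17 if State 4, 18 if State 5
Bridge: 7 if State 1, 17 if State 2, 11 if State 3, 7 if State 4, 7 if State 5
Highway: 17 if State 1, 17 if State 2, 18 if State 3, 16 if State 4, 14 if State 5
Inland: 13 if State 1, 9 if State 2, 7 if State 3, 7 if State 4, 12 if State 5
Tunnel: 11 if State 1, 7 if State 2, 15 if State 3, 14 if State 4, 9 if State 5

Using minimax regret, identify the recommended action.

Column bests: State 1=17, State 2=17, State 3=18, State 4=17, State 5=18.
Loop regrets: 3, 8, 10, 0, 0 → max 10
Bridge regrets: 10, 0, 7, 10, 11 → max 11
Highway regrets: 0, 0, 0, 1, 4 → max 4
Inland regrets: 4, 8, 11, 10, 6 → max 11
Tunnel regrets: 6, 10, 3, 3, 9 → max 10
Smallest max regret = 4 → Highway.

Highway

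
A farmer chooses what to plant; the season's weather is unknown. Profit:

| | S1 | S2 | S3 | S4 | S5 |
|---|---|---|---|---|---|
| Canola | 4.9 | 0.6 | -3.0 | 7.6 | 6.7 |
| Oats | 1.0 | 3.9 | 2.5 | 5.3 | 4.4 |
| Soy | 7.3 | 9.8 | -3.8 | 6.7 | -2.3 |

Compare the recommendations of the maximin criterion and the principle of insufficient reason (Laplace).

Row minima: Canola=-3.0, Oats=1.0, Soy=-3.8
Best worst-case = 1.0 → Oats.
Row averages: Canola=3.36, Oats=3.42, Soy=3.54
Highest average = 3.54 → Soy.

maximin → Oats; laplace → Soy (disagree)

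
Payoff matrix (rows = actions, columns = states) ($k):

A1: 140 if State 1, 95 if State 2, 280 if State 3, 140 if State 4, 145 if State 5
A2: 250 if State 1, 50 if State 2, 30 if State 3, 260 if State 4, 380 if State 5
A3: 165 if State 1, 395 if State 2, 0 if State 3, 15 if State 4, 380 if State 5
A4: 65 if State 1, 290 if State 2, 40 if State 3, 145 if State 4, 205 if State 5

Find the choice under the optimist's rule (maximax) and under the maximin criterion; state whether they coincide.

maximax → A3; maximin → A1 (disagree)

Row maxima: A1=280, A2=380, A3=395, A4=290
Best best-case = 395 → A3.
Row minima: A1=95, A2=30, A3=0, A4=40
Best worst-case = 95 → A1.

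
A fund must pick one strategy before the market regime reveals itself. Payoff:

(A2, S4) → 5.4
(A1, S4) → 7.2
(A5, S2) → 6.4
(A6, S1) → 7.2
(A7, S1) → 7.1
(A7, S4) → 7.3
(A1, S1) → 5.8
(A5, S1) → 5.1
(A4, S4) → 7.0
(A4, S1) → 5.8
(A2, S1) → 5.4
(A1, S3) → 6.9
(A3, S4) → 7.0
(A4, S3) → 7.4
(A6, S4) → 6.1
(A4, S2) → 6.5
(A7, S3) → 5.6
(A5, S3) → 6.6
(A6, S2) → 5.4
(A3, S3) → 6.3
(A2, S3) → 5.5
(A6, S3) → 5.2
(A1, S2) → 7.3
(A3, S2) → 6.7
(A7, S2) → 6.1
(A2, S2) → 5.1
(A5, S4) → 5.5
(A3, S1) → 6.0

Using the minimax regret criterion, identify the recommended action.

A3

Column bests: S1=7.2, S2=7.3, S3=7.4, S4=7.3.
A1 regrets: 1.4, 0.0, 0.5, 0.1 → max 1.4
A2 regrets: 1.8, 2.2, 1.9, 1.9 → max 2.2
A3 regrets: 1.2, 0.6, 1.1, 0.3 → max 1.2
A4 regrets: 1.4, 0.8, 0.0, 0.3 → max 1.4
A5 regrets: 2.1, 0.9, 0.8, 1.8 → max 2.1
A6 regrets: 0.0, 1.9, 2.2, 1.2 → max 2.2
A7 regrets: 0.1, 1.2, 1.8, 0.0 → max 1.8
Smallest max regret = 1.2 → A3.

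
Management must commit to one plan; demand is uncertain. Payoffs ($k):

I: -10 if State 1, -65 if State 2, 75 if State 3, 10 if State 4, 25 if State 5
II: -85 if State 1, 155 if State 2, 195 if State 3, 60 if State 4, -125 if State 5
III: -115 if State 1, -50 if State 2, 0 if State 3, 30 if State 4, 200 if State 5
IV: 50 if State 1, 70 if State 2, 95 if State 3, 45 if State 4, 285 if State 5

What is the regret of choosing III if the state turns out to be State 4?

30

Best payoff under State 4 is 60.
Regret = 60 − 30 = 30.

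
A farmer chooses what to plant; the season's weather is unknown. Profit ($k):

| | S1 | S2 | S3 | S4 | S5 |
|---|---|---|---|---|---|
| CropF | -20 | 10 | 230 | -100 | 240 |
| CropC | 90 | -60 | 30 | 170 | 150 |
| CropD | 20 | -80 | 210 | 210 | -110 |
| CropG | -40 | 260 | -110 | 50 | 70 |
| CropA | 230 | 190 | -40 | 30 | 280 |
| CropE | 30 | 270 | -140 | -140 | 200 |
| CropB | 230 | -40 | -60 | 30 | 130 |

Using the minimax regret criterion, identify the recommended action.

Column bests: S1=230, S2=270, S3=230, S4=210, S5=280.
CropF regrets: 250, 260, 0, 310, 40 → max 310
CropC regrets: 140, 330, 200, 40, 130 → max 330
CropD regrets: 210, 350, 20, 0, 390 → max 390
CropG regrets: 270, 10, 340, 160, 210 → max 340
CropA regrets: 0, 80, 270, 180, 0 → max 270
CropE regrets: 200, 0, 370, 350, 80 → max 370
CropB regrets: 0, 310, 290, 180, 150 → max 310
Smallest max regret = 270 → CropA.

CropA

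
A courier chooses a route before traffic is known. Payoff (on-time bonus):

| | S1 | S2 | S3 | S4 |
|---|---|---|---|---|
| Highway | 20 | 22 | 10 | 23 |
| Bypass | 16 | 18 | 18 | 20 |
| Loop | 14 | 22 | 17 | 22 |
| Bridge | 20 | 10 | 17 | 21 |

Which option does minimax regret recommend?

Column bests: S1=20, S2=22, S3=18, S4=23.
Highway regrets: 0, 0, 8, 0 → max 8
Bypass regrets: 4, 4, 0, 3 → max 4
Loop regrets: 6, 0, 1, 1 → max 6
Bridge regrets: 0, 12, 1, 2 → max 12
Smallest max regret = 4 → Bypass.

Bypass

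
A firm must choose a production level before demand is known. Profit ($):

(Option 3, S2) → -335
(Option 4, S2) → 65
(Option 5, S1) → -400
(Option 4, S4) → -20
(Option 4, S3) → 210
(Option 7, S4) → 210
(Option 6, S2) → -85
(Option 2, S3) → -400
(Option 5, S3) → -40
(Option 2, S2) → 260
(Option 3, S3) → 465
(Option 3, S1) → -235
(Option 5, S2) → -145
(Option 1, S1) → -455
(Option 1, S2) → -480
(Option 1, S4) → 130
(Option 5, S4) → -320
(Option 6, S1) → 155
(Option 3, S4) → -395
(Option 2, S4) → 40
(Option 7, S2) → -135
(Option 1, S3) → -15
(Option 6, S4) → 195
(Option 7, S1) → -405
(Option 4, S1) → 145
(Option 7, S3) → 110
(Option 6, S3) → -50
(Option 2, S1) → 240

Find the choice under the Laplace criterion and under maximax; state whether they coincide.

Row averages: Option 1=-205, Option 2=35, Option 3=-125, Option 4=100, Option 5=-226.25, Option 6=53.75, Option 7=-55
Highest average = 100 → Option 4.
Row maxima: Option 1=130, Option 2=260, Option 3=465, Option 4=210, Option 5=-40, Option 6=195, Option 7=210
Best best-case = 465 → Option 3.

laplace → Option 4; maximax → Option 3 (disagree)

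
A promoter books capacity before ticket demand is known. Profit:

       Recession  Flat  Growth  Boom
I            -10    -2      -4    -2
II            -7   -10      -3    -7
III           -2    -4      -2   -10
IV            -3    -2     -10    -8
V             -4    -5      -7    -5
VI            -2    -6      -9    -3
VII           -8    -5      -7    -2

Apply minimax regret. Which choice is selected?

Column bests: Recession=-2, Flat=-2, Growth=-2, Boom=-2.
I regrets: 8, 0, 2, 0 → max 8
II regrets: 5, 8, 1, 5 → max 8
III regrets: 0, 2, 0, 8 → max 8
IV regrets: 1, 0, 8, 6 → max 8
V regrets: 2, 3, 5, 3 → max 5
VI regrets: 0, 4, 7, 1 → max 7
VII regrets: 6, 3, 5, 0 → max 6
Smallest max regret = 5 → V.

V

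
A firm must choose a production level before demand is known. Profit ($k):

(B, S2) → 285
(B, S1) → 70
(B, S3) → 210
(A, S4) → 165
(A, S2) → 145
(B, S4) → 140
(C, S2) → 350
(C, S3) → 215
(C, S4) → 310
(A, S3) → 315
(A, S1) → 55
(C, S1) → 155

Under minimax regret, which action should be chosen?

C

Column bests: S1=155, S2=350, S3=315, S4=310.
A regrets: 100, 205, 0, 145 → max 205
B regrets: 85, 65, 105, 170 → max 170
C regrets: 0, 0, 100, 0 → max 100
Smallest max regret = 100 → C.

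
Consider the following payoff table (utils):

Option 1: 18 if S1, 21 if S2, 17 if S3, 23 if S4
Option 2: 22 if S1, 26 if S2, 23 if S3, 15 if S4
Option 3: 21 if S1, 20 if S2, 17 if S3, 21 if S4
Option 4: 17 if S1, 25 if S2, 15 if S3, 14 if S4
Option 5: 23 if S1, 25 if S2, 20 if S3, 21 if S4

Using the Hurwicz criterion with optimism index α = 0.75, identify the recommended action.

Option 5

Option 1: 0.75·23 + 0.25·17 = 21.5
Option 2: 0.75·26 + 0.25·15 = 23.25
Option 3: 0.75·21 + 0.25·17 = 20
Option 4: 0.75·25 + 0.25·14 = 22.25
Option 5: 0.75·25 + 0.25·20 = 23.75
Highest Hurwicz score = 23.75 → Option 5.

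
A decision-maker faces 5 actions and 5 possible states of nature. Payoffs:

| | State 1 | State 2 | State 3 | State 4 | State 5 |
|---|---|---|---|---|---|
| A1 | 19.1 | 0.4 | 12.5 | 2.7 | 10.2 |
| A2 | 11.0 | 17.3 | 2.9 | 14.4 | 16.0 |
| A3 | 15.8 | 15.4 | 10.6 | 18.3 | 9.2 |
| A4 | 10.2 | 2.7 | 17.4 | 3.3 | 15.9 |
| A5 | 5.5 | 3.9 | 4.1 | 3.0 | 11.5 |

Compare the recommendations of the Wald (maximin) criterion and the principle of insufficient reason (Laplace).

Row minima: A1=0.4, A2=2.9, A3=9.2, A4=2.7, A5=3.0
Best worst-case = 9.2 → A3.
Row averages: A1=8.98, A2=12.32, A3=13.86, A4=9.9, A5=5.6
Highest average = 13.86 → A3.

maximin → A3; laplace → A3 (agree)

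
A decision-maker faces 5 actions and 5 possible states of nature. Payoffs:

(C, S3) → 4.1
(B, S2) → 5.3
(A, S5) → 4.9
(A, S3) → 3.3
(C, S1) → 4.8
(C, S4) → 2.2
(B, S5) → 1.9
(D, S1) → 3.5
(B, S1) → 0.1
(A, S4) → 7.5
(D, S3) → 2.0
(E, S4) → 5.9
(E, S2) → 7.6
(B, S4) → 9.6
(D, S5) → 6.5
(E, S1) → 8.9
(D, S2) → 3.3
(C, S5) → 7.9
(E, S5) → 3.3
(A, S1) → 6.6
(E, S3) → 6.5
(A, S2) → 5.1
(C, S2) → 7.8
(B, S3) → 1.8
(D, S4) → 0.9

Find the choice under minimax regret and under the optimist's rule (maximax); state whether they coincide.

Column bests: S1=8.9, S2=7.8, S3=6.5, S4=9.6, S5=7.9.
A regrets: 2.3, 2.7, 3.2, 2.1, 3.0 → max 3.2
B regrets: 8.8, 2.5, 4.7, 0.0, 6.0 → max 8.8
C regrets: 4.1, 0.0, 2.4, 7.4, 0.0 → max 7.4
D regrets: 5.4, 4.5, 4.5, 8.7, 1.4 → max 8.7
E regrets: 0.0, 0.2, 0.0, 3.7, 4.6 → max 4.6
Smallest max regret = 3.2 → A.
Row maxima: A=7.5, B=9.6, C=7.9, D=6.5, E=8.9
Best best-case = 9.6 → B.

minimax regret → A; maximax → B (disagree)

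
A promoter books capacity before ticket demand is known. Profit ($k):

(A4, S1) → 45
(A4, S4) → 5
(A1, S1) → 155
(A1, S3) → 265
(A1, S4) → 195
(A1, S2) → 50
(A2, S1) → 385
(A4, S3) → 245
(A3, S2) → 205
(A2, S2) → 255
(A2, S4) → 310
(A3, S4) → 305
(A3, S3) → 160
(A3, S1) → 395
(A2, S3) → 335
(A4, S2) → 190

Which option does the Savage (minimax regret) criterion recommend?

Column bests: S1=395, S2=255, S3=335, S4=310.
A1 regrets: 240, 205, 70, 115 → max 240
A2 regrets: 10, 0, 0, 0 → max 10
A3 regrets: 0, 50, 175, 5 → max 175
A4 regrets: 350, 65, 90, 305 → max 350
Smallest max regret = 10 → A2.

A2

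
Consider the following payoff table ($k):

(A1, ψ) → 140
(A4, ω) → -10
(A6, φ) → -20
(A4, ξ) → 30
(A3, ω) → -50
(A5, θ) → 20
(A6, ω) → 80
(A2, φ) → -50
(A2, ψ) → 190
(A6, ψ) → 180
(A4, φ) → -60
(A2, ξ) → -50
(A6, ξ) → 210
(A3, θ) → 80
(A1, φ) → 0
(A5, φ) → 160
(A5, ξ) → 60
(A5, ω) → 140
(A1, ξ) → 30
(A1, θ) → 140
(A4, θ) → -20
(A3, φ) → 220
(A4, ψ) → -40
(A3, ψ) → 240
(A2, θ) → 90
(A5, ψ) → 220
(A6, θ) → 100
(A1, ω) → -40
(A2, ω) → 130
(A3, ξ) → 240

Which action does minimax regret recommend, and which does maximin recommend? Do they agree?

minimax regret → A5; maximin → A5 (agree)

Column bests: θ=140, φ=220, ψ=240, ω=140, ξ=240.
A1 regrets: 0, 220, 100, 180, 210 → max 220
A2 regrets: 50, 270, 50, 10, 290 → max 290
A3 regrets: 60, 0, 0, 190, 0 → max 190
A4 regrets: 160, 280, 280, 150, 210 → max 280
A5 regrets: 120, 60, 20, 0, 180 → max 180
A6 regrets: 40, 240, 60, 60, 30 → max 240
Smallest max regret = 180 → A5.
Row minima: A1=-40, A2=-50, A3=-50, A4=-60, A5=20, A6=-20
Best worst-case = 20 → A5.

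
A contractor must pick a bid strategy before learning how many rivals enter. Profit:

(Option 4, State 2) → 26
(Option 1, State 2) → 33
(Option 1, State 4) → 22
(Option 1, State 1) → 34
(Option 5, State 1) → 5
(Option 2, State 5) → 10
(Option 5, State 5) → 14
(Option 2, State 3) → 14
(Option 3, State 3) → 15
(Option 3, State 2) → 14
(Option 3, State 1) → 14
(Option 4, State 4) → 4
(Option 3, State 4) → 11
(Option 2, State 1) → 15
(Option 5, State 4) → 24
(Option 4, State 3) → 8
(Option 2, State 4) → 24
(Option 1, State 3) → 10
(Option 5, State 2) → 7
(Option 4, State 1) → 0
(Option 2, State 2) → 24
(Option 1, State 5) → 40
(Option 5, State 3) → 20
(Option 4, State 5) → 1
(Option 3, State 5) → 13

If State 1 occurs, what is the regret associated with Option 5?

29

Best payoff under State 1 is 34.
Regret = 34 − 5 = 29.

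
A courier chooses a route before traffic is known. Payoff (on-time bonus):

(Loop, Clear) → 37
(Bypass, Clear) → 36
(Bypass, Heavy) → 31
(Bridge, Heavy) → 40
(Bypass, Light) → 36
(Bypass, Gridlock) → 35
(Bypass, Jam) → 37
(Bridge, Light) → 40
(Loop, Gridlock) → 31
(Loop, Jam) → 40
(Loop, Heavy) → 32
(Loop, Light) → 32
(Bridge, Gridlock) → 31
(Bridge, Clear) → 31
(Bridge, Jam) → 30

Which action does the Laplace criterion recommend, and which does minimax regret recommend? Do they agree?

laplace → Bypass; minimax regret → Loop (disagree)

Row averages: Bridge=34.4, Loop=34.4, Bypass=35
Highest average = 35 → Bypass.
Column bests: Clear=37, Light=40, Heavy=40, Jam=40, Gridlock=35.
Bridge regrets: 6, 0, 0, 10, 4 → max 10
Loop regrets: 0, 8, 8, 0, 4 → max 8
Bypass regrets: 1, 4, 9, 3, 0 → max 9
Smallest max regret = 8 → Loop.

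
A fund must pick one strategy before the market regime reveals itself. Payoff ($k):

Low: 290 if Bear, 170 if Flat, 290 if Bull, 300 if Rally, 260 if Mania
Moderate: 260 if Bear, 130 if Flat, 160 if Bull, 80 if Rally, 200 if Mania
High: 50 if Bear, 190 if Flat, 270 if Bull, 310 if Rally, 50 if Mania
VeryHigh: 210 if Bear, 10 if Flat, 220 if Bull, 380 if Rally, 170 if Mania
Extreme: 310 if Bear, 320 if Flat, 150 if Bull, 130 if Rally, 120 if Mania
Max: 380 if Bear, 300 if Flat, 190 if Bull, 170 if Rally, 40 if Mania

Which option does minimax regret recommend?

Column bests: Bear=380, Flat=320, Bull=290, Rally=380, Mania=260.
Low regrets: 90, 150, 0, 80, 0 → max 150
Moderate regrets: 120, 190, 130, 300, 60 → max 300
High regrets: 330, 130, 20, 70, 210 → max 330
VeryHigh regrets: 170, 310, 70, 0, 90 → max 310
Extreme regrets: 70, 0, 140, 250, 140 → max 250
Max regrets: 0, 20, 100, 210, 220 → max 220
Smallest max regret = 150 → Low.

Low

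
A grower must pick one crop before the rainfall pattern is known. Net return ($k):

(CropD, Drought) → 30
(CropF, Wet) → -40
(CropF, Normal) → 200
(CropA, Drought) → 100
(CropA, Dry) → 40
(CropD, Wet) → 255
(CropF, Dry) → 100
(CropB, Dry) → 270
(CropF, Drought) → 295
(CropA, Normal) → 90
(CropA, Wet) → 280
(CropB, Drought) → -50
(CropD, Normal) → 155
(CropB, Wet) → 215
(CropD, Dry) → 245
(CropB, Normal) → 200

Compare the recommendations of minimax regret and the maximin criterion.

Column bests: Drought=295, Dry=270, Normal=200, Wet=280.
CropD regrets: 265, 25, 45, 25 → max 265
CropA regrets: 195, 230, 110, 0 → max 230
CropB regrets: 345, 0, 0, 65 → max 345
CropF regrets: 0, 170, 0, 320 → max 320
Smallest max regret = 230 → CropA.
Row minima: CropD=30, CropA=40, CropB=-50, CropF=-40
Best worst-case = 40 → CropA.

minimax regret → CropA; maximin → CropA (agree)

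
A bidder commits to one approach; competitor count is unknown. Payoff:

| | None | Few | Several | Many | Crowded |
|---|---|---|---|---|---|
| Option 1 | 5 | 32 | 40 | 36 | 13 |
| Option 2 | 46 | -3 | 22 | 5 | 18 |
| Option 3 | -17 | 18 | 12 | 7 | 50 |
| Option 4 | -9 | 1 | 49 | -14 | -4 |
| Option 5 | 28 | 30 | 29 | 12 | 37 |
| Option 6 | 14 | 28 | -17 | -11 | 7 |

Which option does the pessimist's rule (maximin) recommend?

Row minima: Option 1=5, Option 2=-3, Option 3=-17, Option 4=-14, Option 5=12, Option 6=-17
Best worst-case = 12 → Option 5.

Option 5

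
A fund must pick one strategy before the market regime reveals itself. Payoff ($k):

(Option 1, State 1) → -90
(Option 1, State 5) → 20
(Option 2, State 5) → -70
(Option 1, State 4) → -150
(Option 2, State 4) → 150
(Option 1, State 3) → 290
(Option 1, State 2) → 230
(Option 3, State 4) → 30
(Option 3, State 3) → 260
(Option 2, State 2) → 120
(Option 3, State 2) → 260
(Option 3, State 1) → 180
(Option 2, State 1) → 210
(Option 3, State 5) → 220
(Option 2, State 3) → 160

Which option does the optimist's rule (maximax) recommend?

Row maxima: Option 1=290, Option 2=210, Option 3=260
Best best-case = 290 → Option 1.

Option 1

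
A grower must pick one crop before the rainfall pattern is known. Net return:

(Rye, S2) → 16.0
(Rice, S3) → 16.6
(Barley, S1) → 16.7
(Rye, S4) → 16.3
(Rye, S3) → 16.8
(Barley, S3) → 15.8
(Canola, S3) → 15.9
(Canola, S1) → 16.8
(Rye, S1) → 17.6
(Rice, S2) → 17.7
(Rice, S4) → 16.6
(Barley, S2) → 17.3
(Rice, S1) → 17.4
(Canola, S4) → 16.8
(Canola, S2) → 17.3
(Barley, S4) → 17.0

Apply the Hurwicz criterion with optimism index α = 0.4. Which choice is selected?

Rice

Rice: 0.4·17.7 + 0.6·16.6 = 17.04
Barley: 0.4·17.3 + 0.6·15.8 = 16.4
Rye: 0.4·17.6 + 0.6·16.0 = 16.64
Canola: 0.4·17.3 + 0.6·15.9 = 16.46
Highest Hurwicz score = 17.04 → Rice.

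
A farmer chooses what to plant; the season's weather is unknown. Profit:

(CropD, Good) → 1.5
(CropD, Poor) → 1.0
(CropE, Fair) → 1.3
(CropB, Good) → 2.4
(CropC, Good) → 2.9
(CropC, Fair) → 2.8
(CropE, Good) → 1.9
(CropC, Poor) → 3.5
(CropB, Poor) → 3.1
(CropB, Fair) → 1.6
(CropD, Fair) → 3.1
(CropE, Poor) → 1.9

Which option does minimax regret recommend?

Column bests: Poor=3.5, Fair=3.1, Good=2.9.
CropB regrets: 0.4, 1.5, 0.5 → max 1.5
CropD regrets: 2.5, 0.0, 1.4 → max 2.5
CropE regrets: 1.6, 1.8, 1.0 → max 1.8
CropC regrets: 0.0, 0.3, 0.0 → max 0.3
Smallest max regret = 0.3 → CropC.

CropC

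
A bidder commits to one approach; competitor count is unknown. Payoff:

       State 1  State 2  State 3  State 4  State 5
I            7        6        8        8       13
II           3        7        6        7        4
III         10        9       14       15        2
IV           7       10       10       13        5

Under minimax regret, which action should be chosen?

Column bests: State 1=10, State 2=10, State 3=14, State 4=15, State 5=13.
I regrets: 3, 4, 6, 7, 0 → max 7
II regrets: 7, 3, 8, 8, 9 → max 9
III regrets: 0, 1, 0, 0, 11 → max 11
IV regrets: 3, 0, 4, 2, 8 → max 8
Smallest max regret = 7 → I.

I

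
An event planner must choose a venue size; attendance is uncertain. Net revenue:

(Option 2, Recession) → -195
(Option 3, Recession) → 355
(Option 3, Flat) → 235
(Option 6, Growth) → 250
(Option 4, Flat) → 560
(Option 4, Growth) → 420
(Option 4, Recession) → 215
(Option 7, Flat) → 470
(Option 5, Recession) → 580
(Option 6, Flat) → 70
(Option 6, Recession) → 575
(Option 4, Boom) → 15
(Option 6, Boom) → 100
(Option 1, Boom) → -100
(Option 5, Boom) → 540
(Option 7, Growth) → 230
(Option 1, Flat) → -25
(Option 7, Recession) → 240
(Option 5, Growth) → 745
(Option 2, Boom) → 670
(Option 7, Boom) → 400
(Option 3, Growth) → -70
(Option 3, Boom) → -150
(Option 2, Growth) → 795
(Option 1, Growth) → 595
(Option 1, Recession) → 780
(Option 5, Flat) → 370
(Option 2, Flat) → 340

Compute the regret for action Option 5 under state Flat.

190

Best payoff under Flat is 560.
Regret = 560 − 370 = 190.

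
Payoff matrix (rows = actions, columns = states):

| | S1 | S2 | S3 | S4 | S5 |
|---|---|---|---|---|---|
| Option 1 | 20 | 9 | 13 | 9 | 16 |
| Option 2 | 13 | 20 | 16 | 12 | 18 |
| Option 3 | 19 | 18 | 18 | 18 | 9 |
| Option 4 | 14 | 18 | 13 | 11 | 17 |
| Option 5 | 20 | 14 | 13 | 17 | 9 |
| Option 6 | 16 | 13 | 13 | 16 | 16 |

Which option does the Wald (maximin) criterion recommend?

Row minima: Option 1=9, Option 2=12, Option 3=9, Option 4=11, Option 5=9, Option 6=13
Best worst-case = 13 → Option 6.

Option 6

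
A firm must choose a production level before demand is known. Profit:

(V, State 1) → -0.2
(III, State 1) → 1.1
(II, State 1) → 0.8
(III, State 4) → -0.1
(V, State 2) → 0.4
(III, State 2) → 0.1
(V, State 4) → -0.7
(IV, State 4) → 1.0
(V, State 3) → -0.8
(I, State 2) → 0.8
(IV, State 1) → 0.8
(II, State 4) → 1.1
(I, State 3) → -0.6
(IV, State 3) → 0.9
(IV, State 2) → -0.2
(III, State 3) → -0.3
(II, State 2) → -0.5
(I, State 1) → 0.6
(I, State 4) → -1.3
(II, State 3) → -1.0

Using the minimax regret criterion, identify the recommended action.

Column bests: State 1=1.1, State 2=0.8, State 3=0.9, State 4=1.1.
I regrets: 0.5, 0.0, 1.5, 2.4 → max 2.4
II regrets: 0.3, 1.3, 1.9, 0.0 → max 1.9
III regrets: 0.0, 0.7, 1.2, 1.2 → max 1.2
IV regrets: 0.3, 1.0, 0.0, 0.1 → max 1.0
V regrets: 1.3, 0.4, 1.7, 1.8 → max 1.8
Smallest max regret = 1.0 → IV.

IV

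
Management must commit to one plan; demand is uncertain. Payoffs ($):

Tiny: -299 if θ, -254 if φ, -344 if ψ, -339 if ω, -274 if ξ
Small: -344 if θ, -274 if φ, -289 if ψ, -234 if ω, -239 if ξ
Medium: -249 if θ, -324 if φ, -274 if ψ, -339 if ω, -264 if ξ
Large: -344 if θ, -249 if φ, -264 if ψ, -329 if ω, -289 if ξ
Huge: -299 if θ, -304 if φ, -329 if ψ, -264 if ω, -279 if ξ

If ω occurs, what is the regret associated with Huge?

30

Best payoff under ω is -234.
Regret = -234 − (-264) = 30.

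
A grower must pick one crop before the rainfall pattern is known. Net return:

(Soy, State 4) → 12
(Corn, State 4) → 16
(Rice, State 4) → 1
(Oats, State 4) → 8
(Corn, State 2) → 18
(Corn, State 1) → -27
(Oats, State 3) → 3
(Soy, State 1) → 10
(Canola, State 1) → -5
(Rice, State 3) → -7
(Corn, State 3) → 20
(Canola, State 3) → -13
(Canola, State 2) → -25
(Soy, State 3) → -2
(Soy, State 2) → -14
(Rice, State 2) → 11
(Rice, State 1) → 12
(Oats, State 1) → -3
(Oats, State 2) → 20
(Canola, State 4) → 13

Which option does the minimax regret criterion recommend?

Oats

Column bests: State 1=12, State 2=20, State 3=20, State 4=16.
Corn regrets: 39, 2, 0, 0 → max 39
Soy regrets: 2, 34, 22, 4 → max 34
Canola regrets: 17, 45, 33, 3 → max 45
Oats regrets: 15, 0, 17, 8 → max 17
Rice regrets: 0, 9, 27, 15 → max 27
Smallest max regret = 17 → Oats.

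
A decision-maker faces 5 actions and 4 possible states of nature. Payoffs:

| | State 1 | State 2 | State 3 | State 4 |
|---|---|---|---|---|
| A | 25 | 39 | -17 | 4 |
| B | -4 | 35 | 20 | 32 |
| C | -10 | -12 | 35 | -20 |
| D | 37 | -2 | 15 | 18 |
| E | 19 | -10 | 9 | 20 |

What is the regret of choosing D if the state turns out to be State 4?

Best payoff under State 4 is 32.
Regret = 32 − 18 = 14.

14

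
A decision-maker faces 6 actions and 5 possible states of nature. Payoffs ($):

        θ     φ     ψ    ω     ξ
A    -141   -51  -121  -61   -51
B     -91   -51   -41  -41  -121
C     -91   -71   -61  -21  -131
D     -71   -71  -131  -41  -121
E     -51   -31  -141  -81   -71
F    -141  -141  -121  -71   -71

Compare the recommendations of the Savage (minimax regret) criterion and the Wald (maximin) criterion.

minimax regret → B; maximin → B (agree)

Column bests: θ=-51, φ=-31, ψ=-41, ω=-21, ξ=-51.
A regrets: 90, 20, 80, 40, 0 → max 90
B regrets: 40, 20, 0, 20, 70 → max 70
C regrets: 40, 40, 20, 0, 80 → max 80
D regrets: 20, 40, 90, 20, 70 → max 90
E regrets: 0, 0, 100, 60, 20 → max 100
F regrets: 90, 110, 80, 50, 20 → max 110
Smallest max regret = 70 → B.
Row minima: A=-141, B=-121, C=-131, D=-131, E=-141, F=-141
Best worst-case = -121 → B.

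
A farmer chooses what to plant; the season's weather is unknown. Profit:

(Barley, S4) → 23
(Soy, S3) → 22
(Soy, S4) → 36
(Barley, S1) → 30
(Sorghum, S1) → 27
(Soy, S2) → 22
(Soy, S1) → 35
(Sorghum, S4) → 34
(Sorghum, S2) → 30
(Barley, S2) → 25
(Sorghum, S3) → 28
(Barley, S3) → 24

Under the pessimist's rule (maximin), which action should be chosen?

Row minima: Barley=23, Sorghum=27, Soy=22
Best worst-case = 27 → Sorghum.

Sorghum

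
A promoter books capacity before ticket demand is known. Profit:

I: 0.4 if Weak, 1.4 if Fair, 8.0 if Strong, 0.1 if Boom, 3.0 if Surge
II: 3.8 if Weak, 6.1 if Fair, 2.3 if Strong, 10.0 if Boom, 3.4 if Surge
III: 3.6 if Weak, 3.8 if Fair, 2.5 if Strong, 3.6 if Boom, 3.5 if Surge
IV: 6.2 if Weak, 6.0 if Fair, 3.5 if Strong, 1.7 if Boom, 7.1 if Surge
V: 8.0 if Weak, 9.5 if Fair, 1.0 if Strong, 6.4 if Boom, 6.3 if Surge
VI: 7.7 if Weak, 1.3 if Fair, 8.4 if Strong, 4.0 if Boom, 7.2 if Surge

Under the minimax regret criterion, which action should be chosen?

II

Column bests: Weak=8.0, Fair=9.5, Strong=8.4, Boom=10.0, Surge=7.2.
I regrets: 7.6, 8.1, 0.4, 9.9, 4.2 → max 9.9
II regrets: 4.2, 3.4, 6.1, 0.0, 3.8 → max 6.1
III regrets: 4.4, 5.7, 5.9, 6.4, 3.7 → max 6.4
IV regrets: 1.8, 3.5, 4.9, 8.3, 0.1 → max 8.3
V regrets: 0.0, 0.0, 7.4, 3.6, 0.9 → max 7.4
VI regrets: 0.3, 8.2, 0.0, 6.0, 0.0 → max 8.2
Smallest max regret = 6.1 → II.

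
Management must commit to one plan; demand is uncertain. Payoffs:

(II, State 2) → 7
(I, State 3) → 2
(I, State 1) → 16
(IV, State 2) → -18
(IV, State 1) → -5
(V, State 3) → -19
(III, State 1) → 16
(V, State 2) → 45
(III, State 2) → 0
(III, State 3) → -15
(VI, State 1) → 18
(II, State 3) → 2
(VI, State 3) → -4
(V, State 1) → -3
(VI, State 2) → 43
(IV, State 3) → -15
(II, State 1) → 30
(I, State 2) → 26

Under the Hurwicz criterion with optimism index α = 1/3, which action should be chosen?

VI

I: 1/3·26 + 2/3·2 = 10
II: 1/3·30 + 2/3·2 = 34/3
III: 1/3·16 + 2/3·(-15) = -14/3
IV: 1/3·(-5) + 2/3·(-18) = -41/3
V: 1/3·45 + 2/3·(-19) = 7/3
VI: 1/3·43 + 2/3·(-4) = 35/3
Highest Hurwicz score = 35/3 → VI.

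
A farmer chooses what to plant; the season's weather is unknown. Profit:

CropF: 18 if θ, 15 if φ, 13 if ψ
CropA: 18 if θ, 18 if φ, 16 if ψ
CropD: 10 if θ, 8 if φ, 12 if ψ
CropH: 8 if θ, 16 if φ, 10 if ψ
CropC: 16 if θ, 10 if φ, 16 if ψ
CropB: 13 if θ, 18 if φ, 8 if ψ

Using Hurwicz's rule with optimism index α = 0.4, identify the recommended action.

CropF: 0.4·18 + 0.6·13 = 15
CropA: 0.4·18 + 0.6·16 = 16.8
CropD: 0.4·12 + 0.6·8 = 9.6
CropH: 0.4·16 + 0.6·8 = 11.2
CropC: 0.4·16 + 0.6·10 = 12.4
CropB: 0.4·18 + 0.6·8 = 12
Highest Hurwicz score = 16.8 → CropA.

CropA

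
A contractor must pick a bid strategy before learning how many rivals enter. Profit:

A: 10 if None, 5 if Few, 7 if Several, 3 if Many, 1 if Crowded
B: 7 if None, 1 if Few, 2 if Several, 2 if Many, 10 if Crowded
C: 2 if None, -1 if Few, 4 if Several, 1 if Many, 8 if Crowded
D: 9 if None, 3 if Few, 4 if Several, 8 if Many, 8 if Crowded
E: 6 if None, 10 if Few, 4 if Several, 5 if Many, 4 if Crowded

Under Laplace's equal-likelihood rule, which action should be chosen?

D

Row averages: A=5.2, B=4.4, C=2.8, D=6.4, E=5.8
Highest average = 6.4 → D.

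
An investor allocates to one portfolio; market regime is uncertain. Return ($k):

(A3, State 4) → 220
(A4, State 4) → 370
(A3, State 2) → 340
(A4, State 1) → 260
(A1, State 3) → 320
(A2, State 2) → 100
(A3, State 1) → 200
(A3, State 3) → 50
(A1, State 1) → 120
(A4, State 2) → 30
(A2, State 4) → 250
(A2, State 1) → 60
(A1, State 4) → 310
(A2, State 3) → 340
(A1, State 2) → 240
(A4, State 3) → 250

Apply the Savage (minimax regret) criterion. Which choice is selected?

Column bests: State 1=260, State 2=340, State 3=340, State 4=370.
A1 regrets: 140, 100, 20, 60 → max 140
A2 regrets: 200, 240, 0, 120 → max 240
A3 regrets: 60, 0, 290, 150 → max 290
A4 regrets: 0, 310, 90, 0 → max 310
Smallest max regret = 140 → A1.

A1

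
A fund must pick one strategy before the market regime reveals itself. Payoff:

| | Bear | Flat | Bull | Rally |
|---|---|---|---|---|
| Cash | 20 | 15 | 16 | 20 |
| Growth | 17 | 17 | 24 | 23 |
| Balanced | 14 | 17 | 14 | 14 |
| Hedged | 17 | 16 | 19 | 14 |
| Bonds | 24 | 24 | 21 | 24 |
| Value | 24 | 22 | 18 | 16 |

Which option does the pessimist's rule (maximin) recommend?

Row minima: Cash=15, Growth=17, Balanced=14, Hedged=14, Bonds=21, Value=16
Best worst-case = 21 → Bonds.

Bonds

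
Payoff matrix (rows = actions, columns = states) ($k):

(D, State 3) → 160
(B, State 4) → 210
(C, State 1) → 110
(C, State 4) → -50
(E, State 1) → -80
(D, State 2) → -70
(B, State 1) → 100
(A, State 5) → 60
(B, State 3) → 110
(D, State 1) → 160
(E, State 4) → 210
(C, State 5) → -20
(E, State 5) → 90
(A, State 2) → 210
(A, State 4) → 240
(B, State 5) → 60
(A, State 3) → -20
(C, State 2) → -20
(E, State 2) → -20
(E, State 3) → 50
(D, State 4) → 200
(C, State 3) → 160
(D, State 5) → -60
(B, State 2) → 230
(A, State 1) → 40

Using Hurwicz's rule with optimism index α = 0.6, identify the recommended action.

B

A: 0.6·240 + 0.4·(-20) = 136
B: 0.6·230 + 0.4·60 = 162
C: 0.6·160 + 0.4·(-50) = 76
D: 0.6·200 + 0.4·(-70) = 92
E: 0.6·210 + 0.4·(-80) = 94
Highest Hurwicz score = 162 → B.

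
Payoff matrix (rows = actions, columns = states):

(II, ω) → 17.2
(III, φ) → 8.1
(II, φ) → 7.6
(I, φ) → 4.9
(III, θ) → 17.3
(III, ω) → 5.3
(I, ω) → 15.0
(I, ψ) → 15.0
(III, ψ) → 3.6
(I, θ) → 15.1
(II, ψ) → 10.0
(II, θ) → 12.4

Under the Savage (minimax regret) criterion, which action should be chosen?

Column bests: θ=17.3, φ=8.1, ψ=15.0, ω=17.2.
I regrets: 2.2, 3.2, 0.0, 2.2 → max 3.2
II regrets: 4.9, 0.5, 5.0, 0.0 → max 5.0
III regrets: 0.0, 0.0, 11.4, 11.9 → max 11.9
Smallest max regret = 3.2 → I.

I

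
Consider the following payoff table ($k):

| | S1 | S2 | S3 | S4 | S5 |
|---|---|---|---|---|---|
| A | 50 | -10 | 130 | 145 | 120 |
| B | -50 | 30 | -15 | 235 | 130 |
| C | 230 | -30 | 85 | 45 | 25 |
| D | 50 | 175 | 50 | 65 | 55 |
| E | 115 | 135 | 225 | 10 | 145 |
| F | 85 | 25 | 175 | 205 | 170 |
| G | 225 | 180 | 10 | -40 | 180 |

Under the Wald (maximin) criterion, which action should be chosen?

D

Row minima: A=-10, B=-50, C=-30, D=50, E=10, F=25, G=-40
Best worst-case = 50 → D.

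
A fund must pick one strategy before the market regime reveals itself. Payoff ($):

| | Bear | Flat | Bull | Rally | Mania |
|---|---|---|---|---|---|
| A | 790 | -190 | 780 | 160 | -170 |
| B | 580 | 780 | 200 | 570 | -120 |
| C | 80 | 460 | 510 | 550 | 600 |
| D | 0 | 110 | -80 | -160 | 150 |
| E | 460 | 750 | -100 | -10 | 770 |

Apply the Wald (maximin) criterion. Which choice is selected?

C

Row minima: A=-190, B=-120, C=80, D=-160, E=-100
Best worst-case = 80 → C.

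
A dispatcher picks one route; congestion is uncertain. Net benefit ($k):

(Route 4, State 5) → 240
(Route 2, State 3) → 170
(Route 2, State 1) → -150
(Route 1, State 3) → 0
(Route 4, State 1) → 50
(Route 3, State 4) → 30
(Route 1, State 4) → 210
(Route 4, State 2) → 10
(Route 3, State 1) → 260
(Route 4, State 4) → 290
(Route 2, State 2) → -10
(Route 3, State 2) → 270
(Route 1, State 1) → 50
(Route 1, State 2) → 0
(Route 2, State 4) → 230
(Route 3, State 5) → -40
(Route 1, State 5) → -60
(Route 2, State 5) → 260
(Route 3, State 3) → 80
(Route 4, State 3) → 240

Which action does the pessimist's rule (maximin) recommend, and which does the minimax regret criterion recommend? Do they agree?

maximin → Route 4; minimax regret → Route 4 (agree)

Row minima: Route 1=-60, Route 2=-150, Route 3=-40, Route 4=10
Best worst-case = 10 → Route 4.
Column bests: State 1=260, State 2=270, State 3=240, State 4=290, State 5=260.
Route 1 regrets: 210, 270, 240, 80, 320 → max 320
Route 2 regrets: 410, 280, 70, 60, 0 → max 410
Route 3 regrets: 0, 0, 160, 260, 300 → max 300
Route 4 regrets: 210, 260, 0, 0, 20 → max 260
Smallest max regret = 260 → Route 4.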